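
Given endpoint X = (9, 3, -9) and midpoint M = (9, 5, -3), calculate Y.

Y = 2M - X
  = (2·9 - 9, 2·5 - 3, 2·(-3) - (-9))
  = (18 - 9, 10 - 3, -6 + 9)
  = (9, 7, 3)

(9, 7, 3)


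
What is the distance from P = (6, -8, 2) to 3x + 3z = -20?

distance = |a·x₀ + b·y₀ + c·z₀ - d| / √(a² + b² + c²)
  = |3·6 + 0·(-8) + 3·2 - (-20)| / √(3² + 0² + 3²)
  = |18 + 0 + 6 + 20| / √(9 + 0 + 9)
  = |44| / √18
  = 44 / 4.243
  ≈ 10.37

10.37


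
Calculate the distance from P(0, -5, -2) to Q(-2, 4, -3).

d = √[(x₂-x₁)² + (y₂-y₁)² + (z₂-z₁)²]
  = √[(-2)² + 9² + (-1)²]
  = √[4 + 81 + 1]
  = √86
  ≈ 9.274

9.274


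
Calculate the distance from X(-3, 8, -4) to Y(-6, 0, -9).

d = √[(x₂-x₁)² + (y₂-y₁)² + (z₂-z₁)²]
  = √[(-3)² + (-8)² + (-5)²]
  = √[9 + 64 + 25]
  = √98
  ≈ 9.899

9.899


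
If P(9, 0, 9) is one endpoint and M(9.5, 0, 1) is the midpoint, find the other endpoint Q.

Q = 2M - P
  = (2·9.5 - 9, 2·0 - 0, 2·1 - 9)
  = (19 - 9, 0 + 0, 2 - 9)
  = (10, 0, -7)

(10, 0, -7)


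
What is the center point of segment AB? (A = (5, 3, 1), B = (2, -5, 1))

M = ((x₁+x₂)/2, (y₁+y₂)/2, (z₁+z₂)/2)
  = ((5 + 2)/2, (3 - 5)/2, (1 + 1)/2)
  = (7/2, -2/2, 2/2)
  = (3.5, -1, 1)

(3.5, -1, 1)


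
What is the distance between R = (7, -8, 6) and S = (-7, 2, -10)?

d = √[(x₂-x₁)² + (y₂-y₁)² + (z₂-z₁)²]
  = √[(-14)² + 10² + (-16)²]
  = √[196 + 100 + 256]
  = √552
  ≈ 23.49

23.49


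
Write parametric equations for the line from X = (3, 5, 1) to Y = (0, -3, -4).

Direction vector d = Y - X = (0 - 3, -3 - 5, -4 - 1) = (-3, -8, -5)
Parametric form r = X + t·d:
x = 3 - 3t, y = 5 - 8t, z = 1 - 5t

x = 3 - 3t, y = 5 - 8t, z = 1 - 5t


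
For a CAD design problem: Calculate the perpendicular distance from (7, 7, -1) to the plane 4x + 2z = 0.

distance = |a·x₀ + b·y₀ + c·z₀ - d| / √(a² + b² + c²)
  = |4·7 + 0·7 + 2·(-1) - 0| / √(4² + 0² + 2²)
  = |28 + 0 - 2 + 0| / √(16 + 0 + 4)
  = |26| / √20
  = 26 / 4.472
  ≈ 5.814

5.814


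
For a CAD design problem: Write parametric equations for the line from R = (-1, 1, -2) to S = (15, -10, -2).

Direction vector d = S - R = (15 + 1, -10 - 1, -2 + 2) = (16, -11, 0)
Parametric form r = R + t·d:
x = -1 + 16t, y = 1 - 11t, z = -2

x = -1 + 16t, y = 1 - 11t, z = -2


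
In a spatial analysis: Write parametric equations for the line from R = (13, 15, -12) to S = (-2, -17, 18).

Direction vector d = S - R = (-2 - 13, -17 - 15, 18 + 12) = (-15, -32, 30)
Parametric form r = R + t·d:
x = 13 - 15t, y = 15 - 32t, z = -12 + 30t

x = 13 - 15t, y = 15 - 32t, z = -12 + 30t


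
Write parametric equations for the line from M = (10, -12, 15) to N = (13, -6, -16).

Direction vector d = N - M = (13 - 10, -6 + 12, -16 - 15) = (3, 6, -31)
Parametric form r = M + t·d:
x = 10 + 3t, y = -12 + 6t, z = 15 - 31t

x = 10 + 3t, y = -12 + 6t, z = 15 - 31t


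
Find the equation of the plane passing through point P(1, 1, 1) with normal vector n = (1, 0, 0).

The plane through P with normal n = (a, b, c) satisfies n·(r - P) = 0,
i.e. ax + by + cz = a·x₀ + b·y₀ + c·z₀.
d = 1·1 + 0·1 + 0·1
  = 1 + 0 + 0
  = 1
Equation: x = 1

x = 1


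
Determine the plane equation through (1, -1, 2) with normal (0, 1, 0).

The plane through P with normal n = (a, b, c) satisfies n·(r - P) = 0,
i.e. ax + by + cz = a·x₀ + b·y₀ + c·z₀.
d = 0·1 + 1·(-1) + 0·2
  = 0 - 1 + 0
  = -1
Equation: y = -1

y = -1


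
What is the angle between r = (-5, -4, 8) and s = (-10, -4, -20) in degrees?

r·s = (-5)·(-10) + (-4)·(-4) + 8·(-20) = 50 + 16 - 160 = -94
|r| = √((-5)² + (-4)² + 8²) = √105 ≈ 10.25
|s| = √((-10)² + (-4)² + (-20)²) = √516 ≈ 22.72
cos θ = (r·s)/(|r||s|) = -94/(10.25·22.72) ≈ -0.4038
θ = arccos(-0.4038) ≈ 113.8°

113.8°


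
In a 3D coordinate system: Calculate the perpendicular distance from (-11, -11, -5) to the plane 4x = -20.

distance = |a·x₀ + b·y₀ + c·z₀ - d| / √(a² + b² + c²)
  = |4·(-11) + 0·(-11) + 0·(-5) - (-20)| / √(4² + 0² + 0²)
  = |-44 + 0 + 0 + 20| / √(16 + 0 + 0)
  = |-24| / √16
  = 24 / 4
  ≈ 6

6


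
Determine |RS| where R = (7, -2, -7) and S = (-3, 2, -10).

d = √[(x₂-x₁)² + (y₂-y₁)² + (z₂-z₁)²]
  = √[(-10)² + 4² + (-3)²]
  = √[100 + 16 + 9]
  = √125
  ≈ 11.18

11.18


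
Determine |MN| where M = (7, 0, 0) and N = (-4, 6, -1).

d = √[(x₂-x₁)² + (y₂-y₁)² + (z₂-z₁)²]
  = √[(-11)² + 6² + (-1)²]
  = √[121 + 36 + 1]
  = √158
  ≈ 12.57

12.57


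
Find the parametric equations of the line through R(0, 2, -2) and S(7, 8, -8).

Direction vector d = S - R = (7 + 0, 8 - 2, -8 + 2) = (7, 6, -6)
Parametric form r = R + t·d:
x = 0 + 7t, y = 2 + 6t, z = -2 - 6t

x = 0 + 7t, y = 2 + 6t, z = -2 - 6t


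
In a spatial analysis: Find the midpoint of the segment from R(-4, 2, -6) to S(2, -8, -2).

M = ((x₁+x₂)/2, (y₁+y₂)/2, (z₁+z₂)/2)
  = ((-4 + 2)/2, (2 - 8)/2, (-6 - 2)/2)
  = (-2/2, -6/2, -8/2)
  = (-1, -3, -4)

(-1, -3, -4)


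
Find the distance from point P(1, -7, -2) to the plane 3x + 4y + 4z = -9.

distance = |a·x₀ + b·y₀ + c·z₀ - d| / √(a² + b² + c²)
  = |3·1 + 4·(-7) + 4·(-2) - (-9)| / √(3² + 4² + 4²)
  = |3 - 28 - 8 + 9| / √(9 + 16 + 16)
  = |-24| / √41
  = 24 / 6.403
  ≈ 3.748

3.748


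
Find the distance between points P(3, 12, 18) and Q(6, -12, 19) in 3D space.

d = √[(x₂-x₁)² + (y₂-y₁)² + (z₂-z₁)²]
  = √[3² + (-24)² + 1²]
  = √[9 + 576 + 1]
  = √586
  ≈ 24.21

24.21


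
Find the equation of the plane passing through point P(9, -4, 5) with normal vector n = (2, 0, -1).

The plane through P with normal n = (a, b, c) satisfies n·(r - P) = 0,
i.e. ax + by + cz = a·x₀ + b·y₀ + c·z₀.
d = 2·9 + 0·(-4) + (-1)·5
  = 18 + 0 - 5
  = 13
Equation: 2x - z = 13

2x - z = 13


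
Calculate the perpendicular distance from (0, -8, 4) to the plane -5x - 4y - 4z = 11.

distance = |a·x₀ + b·y₀ + c·z₀ - d| / √(a² + b² + c²)
  = |(-5)·0 + (-4)·(-8) + (-4)·4 - 11| / √((-5)² + (-4)² + (-4)²)
  = |0 + 32 - 16 - 11| / √(25 + 16 + 16)
  = |5| / √57
  = 5 / 7.55
  ≈ 0.6623

0.6623


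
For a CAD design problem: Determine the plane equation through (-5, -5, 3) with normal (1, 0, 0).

The plane through P with normal n = (a, b, c) satisfies n·(r - P) = 0,
i.e. ax + by + cz = a·x₀ + b·y₀ + c·z₀.
d = 1·(-5) + 0·(-5) + 0·3
  = -5 + 0 + 0
  = -5
Equation: x = -5

x = -5


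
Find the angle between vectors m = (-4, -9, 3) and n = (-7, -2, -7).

m·n = (-4)·(-7) + (-9)·(-2) + 3·(-7) = 28 + 18 - 21 = 25
|m| = √((-4)² + (-9)² + 3²) = √106 ≈ 10.3
|n| = √((-7)² + (-2)² + (-7)²) = √102 ≈ 10.1
cos θ = (m·n)/(|m||n|) = 25/(10.3·10.1) ≈ 0.2404
θ = arccos(0.2404) ≈ 76.09°

76.09°


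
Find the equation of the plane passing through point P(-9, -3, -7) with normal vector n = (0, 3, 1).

The plane through P with normal n = (a, b, c) satisfies n·(r - P) = 0,
i.e. ax + by + cz = a·x₀ + b·y₀ + c·z₀.
d = 0·(-9) + 3·(-3) + 1·(-7)
  = 0 - 9 - 7
  = -16
Equation: 3y + z = -16

3y + z = -16


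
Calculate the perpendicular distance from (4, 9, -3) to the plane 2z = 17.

distance = |a·x₀ + b·y₀ + c·z₀ - d| / √(a² + b² + c²)
  = |0·4 + 0·9 + 2·(-3) - 17| / √(0² + 0² + 2²)
  = |0 + 0 - 6 - 17| / √(0 + 0 + 4)
  = |-23| / √4
  = 23 / 2
  ≈ 11.5

11.5


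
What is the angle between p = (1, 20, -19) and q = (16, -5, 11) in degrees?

p·q = 1·16 + 20·(-5) + (-19)·11 = 16 - 100 - 209 = -293
|p| = √(1² + 20² + (-19)²) = √762 ≈ 27.6
|q| = √(16² + (-5)² + 11²) = √402 ≈ 20.05
cos θ = (p·q)/(|p||q|) = -293/(27.6·20.05) ≈ -0.5294
θ = arccos(-0.5294) ≈ 122°

122°


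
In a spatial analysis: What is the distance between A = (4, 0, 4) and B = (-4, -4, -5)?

d = √[(x₂-x₁)² + (y₂-y₁)² + (z₂-z₁)²]
  = √[(-8)² + (-4)² + (-9)²]
  = √[64 + 16 + 81]
  = √161
  ≈ 12.69

12.69


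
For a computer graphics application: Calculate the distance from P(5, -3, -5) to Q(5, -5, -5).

d = √[(x₂-x₁)² + (y₂-y₁)² + (z₂-z₁)²]
  = √[0² + (-2)² + 0²]
  = √[0 + 4 + 0]
  = √4
  ≈ 2

2


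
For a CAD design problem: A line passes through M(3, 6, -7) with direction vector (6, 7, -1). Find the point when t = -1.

P(t) = M + t·d
  = (3 + 6·(-1), 6 + 7·(-1), -7 + (-1)·(-1))
  = (3 - 6, 6 - 7, -7 + 1)
  = (-3, -1, -6)

(-3, -1, -6)


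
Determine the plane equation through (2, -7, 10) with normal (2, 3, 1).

The plane through P with normal n = (a, b, c) satisfies n·(r - P) = 0,
i.e. ax + by + cz = a·x₀ + b·y₀ + c·z₀.
d = 2·2 + 3·(-7) + 1·10
  = 4 - 21 + 10
  = -7
Equation: 2x + 3y + z = -7

2x + 3y + z = -7


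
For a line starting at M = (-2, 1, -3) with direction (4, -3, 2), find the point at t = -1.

P(t) = M + t·d
  = (-2 + 4·(-1), 1 + (-3)·(-1), -3 + 2·(-1))
  = (-2 - 4, 1 + 3, -3 - 2)
  = (-6, 4, -5)

(-6, 4, -5)


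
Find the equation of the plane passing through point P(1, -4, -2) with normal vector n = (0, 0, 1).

The plane through P with normal n = (a, b, c) satisfies n·(r - P) = 0,
i.e. ax + by + cz = a·x₀ + b·y₀ + c·z₀.
d = 0·1 + 0·(-4) + 1·(-2)
  = 0 + 0 - 2
  = -2
Equation: z = -2

z = -2


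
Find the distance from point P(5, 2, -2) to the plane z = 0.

distance = |a·x₀ + b·y₀ + c·z₀ - d| / √(a² + b² + c²)
  = |0·5 + 0·2 + 1·(-2) - 0| / √(0² + 0² + 1²)
  = |0 + 0 - 2 + 0| / √(0 + 0 + 1)
  = |-2| / √1
  = 2 / 1
  ≈ 2

2


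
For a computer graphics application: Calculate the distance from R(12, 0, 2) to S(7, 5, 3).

d = √[(x₂-x₁)² + (y₂-y₁)² + (z₂-z₁)²]
  = √[(-5)² + 5² + 1²]
  = √[25 + 25 + 1]
  = √51
  ≈ 7.141

7.141


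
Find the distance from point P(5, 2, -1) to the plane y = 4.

distance = |a·x₀ + b·y₀ + c·z₀ - d| / √(a² + b² + c²)
  = |0·5 + 1·2 + 0·(-1) - 4| / √(0² + 1² + 0²)
  = |0 + 2 + 0 - 4| / √(0 + 1 + 0)
  = |-2| / √1
  = 2 / 1
  ≈ 2

2


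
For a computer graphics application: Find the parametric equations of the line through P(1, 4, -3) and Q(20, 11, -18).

Direction vector d = Q - P = (20 - 1, 11 - 4, -18 + 3) = (19, 7, -15)
Parametric form r = P + t·d:
x = 1 + 19t, y = 4 + 7t, z = -3 - 15t

x = 1 + 19t, y = 4 + 7t, z = -3 - 15t


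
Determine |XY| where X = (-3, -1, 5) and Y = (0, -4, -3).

d = √[(x₂-x₁)² + (y₂-y₁)² + (z₂-z₁)²]
  = √[3² + (-3)² + (-8)²]
  = √[9 + 9 + 64]
  = √82
  ≈ 9.055

9.055


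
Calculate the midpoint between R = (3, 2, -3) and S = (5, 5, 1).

M = ((x₁+x₂)/2, (y₁+y₂)/2, (z₁+z₂)/2)
  = ((3 + 5)/2, (2 + 5)/2, (-3 + 1)/2)
  = (8/2, 7/2, -2/2)
  = (4, 3.5, -1)

(4, 3.5, -1)


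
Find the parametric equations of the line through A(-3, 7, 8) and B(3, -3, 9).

Direction vector d = B - A = (3 + 3, -3 - 7, 9 - 8) = (6, -10, 1)
Parametric form r = A + t·d:
x = -3 + 6t, y = 7 - 10t, z = 8 + t

x = -3 + 6t, y = 7 - 10t, z = 8 + t


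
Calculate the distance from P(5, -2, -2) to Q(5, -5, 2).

d = √[(x₂-x₁)² + (y₂-y₁)² + (z₂-z₁)²]
  = √[0² + (-3)² + 4²]
  = √[0 + 9 + 16]
  = √25
  ≈ 5

5


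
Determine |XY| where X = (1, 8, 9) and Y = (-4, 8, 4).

d = √[(x₂-x₁)² + (y₂-y₁)² + (z₂-z₁)²]
  = √[(-5)² + 0² + (-5)²]
  = √[25 + 0 + 25]
  = √50
  ≈ 7.071

7.071


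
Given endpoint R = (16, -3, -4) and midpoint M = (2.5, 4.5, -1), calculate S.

S = 2M - R
  = (2·2.5 - 16, 2·4.5 - (-3), 2·(-1) - (-4))
  = (5 - 16, 9 + 3, -2 + 4)
  = (-11, 12, 2)

(-11, 12, 2)


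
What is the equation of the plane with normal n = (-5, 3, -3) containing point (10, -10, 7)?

The plane through P with normal n = (a, b, c) satisfies n·(r - P) = 0,
i.e. ax + by + cz = a·x₀ + b·y₀ + c·z₀.
d = (-5)·10 + 3·(-10) + (-3)·7
  = -50 - 30 - 21
  = -101
Equation: -5x + 3y - 3z = -101

-5x + 3y - 3z = -101


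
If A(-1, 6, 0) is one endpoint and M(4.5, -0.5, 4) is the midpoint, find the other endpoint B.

B = 2M - A
  = (2·4.5 - (-1), 2·(-0.5) - 6, 2·4 - 0)
  = (9 + 1, -1 - 6, 8 + 0)
  = (10, -7, 8)

(10, -7, 8)


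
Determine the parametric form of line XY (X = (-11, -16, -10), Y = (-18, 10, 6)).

Direction vector d = Y - X = (-18 + 11, 10 + 16, 6 + 10) = (-7, 26, 16)
Parametric form r = X + t·d:
x = -11 - 7t, y = -16 + 26t, z = -10 + 16t

x = -11 - 7t, y = -16 + 26t, z = -10 + 16t


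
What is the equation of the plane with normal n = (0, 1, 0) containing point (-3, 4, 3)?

The plane through P with normal n = (a, b, c) satisfies n·(r - P) = 0,
i.e. ax + by + cz = a·x₀ + b·y₀ + c·z₀.
d = 0·(-3) + 1·4 + 0·3
  = 0 + 4 + 0
  = 4
Equation: y = 4

y = 4


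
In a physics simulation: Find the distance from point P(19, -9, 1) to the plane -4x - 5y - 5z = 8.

distance = |a·x₀ + b·y₀ + c·z₀ - d| / √(a² + b² + c²)
  = |(-4)·19 + (-5)·(-9) + (-5)·1 - 8| / √((-4)² + (-5)² + (-5)²)
  = |-76 + 45 - 5 - 8| / √(16 + 25 + 25)
  = |-44| / √66
  = 44 / 8.124
  ≈ 5.416

5.416


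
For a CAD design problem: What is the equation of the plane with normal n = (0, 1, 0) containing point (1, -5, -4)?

The plane through P with normal n = (a, b, c) satisfies n·(r - P) = 0,
i.e. ax + by + cz = a·x₀ + b·y₀ + c·z₀.
d = 0·1 + 1·(-5) + 0·(-4)
  = 0 - 5 + 0
  = -5
Equation: y = -5

y = -5


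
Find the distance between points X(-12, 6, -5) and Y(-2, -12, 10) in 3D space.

d = √[(x₂-x₁)² + (y₂-y₁)² + (z₂-z₁)²]
  = √[10² + (-18)² + 15²]
  = √[100 + 324 + 225]
  = √649
  ≈ 25.48

25.48


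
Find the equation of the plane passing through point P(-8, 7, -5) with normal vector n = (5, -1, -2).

The plane through P with normal n = (a, b, c) satisfies n·(r - P) = 0,
i.e. ax + by + cz = a·x₀ + b·y₀ + c·z₀.
d = 5·(-8) + (-1)·7 + (-2)·(-5)
  = -40 - 7 + 10
  = -37
Equation: 5x - y - 2z = -37

5x - y - 2z = -37


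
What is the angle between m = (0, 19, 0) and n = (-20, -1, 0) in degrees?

m·n = 0·(-20) + 19·(-1) + 0·0 = 0 - 19 + 0 = -19
|m| = √(0² + 19² + 0²) = √361 ≈ 19
|n| = √((-20)² + (-1)² + 0²) = √401 ≈ 20.02
cos θ = (m·n)/(|m||n|) = -19/(19·20.02) ≈ -0.04994
θ = arccos(-0.04994) ≈ 92.86°

92.86°


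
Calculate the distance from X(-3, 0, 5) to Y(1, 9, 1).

d = √[(x₂-x₁)² + (y₂-y₁)² + (z₂-z₁)²]
  = √[4² + 9² + (-4)²]
  = √[16 + 81 + 16]
  = √113
  ≈ 10.63

10.63


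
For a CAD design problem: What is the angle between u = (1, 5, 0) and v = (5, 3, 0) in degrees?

u·v = 1·5 + 5·3 + 0·0 = 5 + 15 + 0 = 20
|u| = √(1² + 5² + 0²) = √26 ≈ 5.099
|v| = √(5² + 3² + 0²) = √34 ≈ 5.831
cos θ = (u·v)/(|u||v|) = 20/(5.099·5.831) ≈ 0.6727
θ = arccos(0.6727) ≈ 47.73°

47.73°


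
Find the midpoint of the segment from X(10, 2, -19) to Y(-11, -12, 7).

M = ((x₁+x₂)/2, (y₁+y₂)/2, (z₁+z₂)/2)
  = ((10 - 11)/2, (2 - 12)/2, (-19 + 7)/2)
  = (-1/2, -10/2, -12/2)
  = (-0.5, -5, -6)

(-0.5, -5, -6)


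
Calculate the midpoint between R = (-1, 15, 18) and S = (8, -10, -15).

M = ((x₁+x₂)/2, (y₁+y₂)/2, (z₁+z₂)/2)
  = ((-1 + 8)/2, (15 - 10)/2, (18 - 15)/2)
  = (7/2, 5/2, 3/2)
  = (3.5, 2.5, 1.5)

(3.5, 2.5, 1.5)


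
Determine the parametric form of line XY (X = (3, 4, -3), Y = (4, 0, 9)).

Direction vector d = Y - X = (4 - 3, 0 - 4, 9 + 3) = (1, -4, 12)
Parametric form r = X + t·d:
x = 3 + t, y = 4 - 4t, z = -3 + 12t

x = 3 + t, y = 4 - 4t, z = -3 + 12t


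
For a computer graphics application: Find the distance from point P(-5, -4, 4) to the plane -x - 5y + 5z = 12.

distance = |a·x₀ + b·y₀ + c·z₀ - d| / √(a² + b² + c²)
  = |(-1)·(-5) + (-5)·(-4) + 5·4 - 12| / √((-1)² + (-5)² + 5²)
  = |5 + 20 + 20 - 12| / √(1 + 25 + 25)
  = |33| / √51
  = 33 / 7.141
  ≈ 4.621

4.621


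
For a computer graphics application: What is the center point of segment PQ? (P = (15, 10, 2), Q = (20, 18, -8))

M = ((x₁+x₂)/2, (y₁+y₂)/2, (z₁+z₂)/2)
  = ((15 + 20)/2, (10 + 18)/2, (2 - 8)/2)
  = (35/2, 28/2, -6/2)
  = (17.5, 14, -3)

(17.5, 14, -3)


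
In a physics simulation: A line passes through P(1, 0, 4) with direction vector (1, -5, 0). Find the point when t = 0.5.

P(t) = P + t·d
  = (1 + 1·0.5, 0 + (-5)·0.5, 4 + 0·0.5)
  = (1 + 0.5, 0 - 2.5, 4 + 0)
  = (1.5, -2.5, 4)

(1.5, -2.5, 4)


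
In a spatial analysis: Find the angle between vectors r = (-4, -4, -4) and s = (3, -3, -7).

r·s = (-4)·3 + (-4)·(-3) + (-4)·(-7) = -12 + 12 + 28 = 28
|r| = √((-4)² + (-4)² + (-4)²) = √48 ≈ 6.928
|s| = √(3² + (-3)² + (-7)²) = √67 ≈ 8.185
cos θ = (r·s)/(|r||s|) = 28/(6.928·8.185) ≈ 0.4937
θ = arccos(0.4937) ≈ 60.41°

60.41°


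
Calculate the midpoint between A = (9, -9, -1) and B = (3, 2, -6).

M = ((x₁+x₂)/2, (y₁+y₂)/2, (z₁+z₂)/2)
  = ((9 + 3)/2, (-9 + 2)/2, (-1 - 6)/2)
  = (12/2, -7/2, -7/2)
  = (6, -3.5, -3.5)

(6, -3.5, -3.5)


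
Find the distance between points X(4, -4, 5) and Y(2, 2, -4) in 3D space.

d = √[(x₂-x₁)² + (y₂-y₁)² + (z₂-z₁)²]
  = √[(-2)² + 6² + (-9)²]
  = √[4 + 36 + 81]
  = √121
  ≈ 11

11


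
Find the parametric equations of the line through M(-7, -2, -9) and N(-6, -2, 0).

Direction vector d = N - M = (-6 + 7, -2 + 2, 0 + 9) = (1, 0, 9)
Parametric form r = M + t·d:
x = -7 + t, y = -2, z = -9 + 9t

x = -7 + t, y = -2, z = -9 + 9t


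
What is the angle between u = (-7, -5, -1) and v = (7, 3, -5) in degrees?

u·v = (-7)·7 + (-5)·3 + (-1)·(-5) = -49 - 15 + 5 = -59
|u| = √((-7)² + (-5)² + (-1)²) = √75 ≈ 8.66
|v| = √(7² + 3² + (-5)²) = √83 ≈ 9.11
cos θ = (u·v)/(|u||v|) = -59/(8.66·9.11) ≈ -0.7478
θ = arccos(-0.7478) ≈ 138.4°

138.4°


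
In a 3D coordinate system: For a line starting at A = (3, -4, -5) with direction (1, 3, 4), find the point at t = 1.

P(t) = A + t·d
  = (3 + 1·1, -4 + 3·1, -5 + 4·1)
  = (3 + 1, -4 + 3, -5 + 4)
  = (4, -1, -1)

(4, -1, -1)


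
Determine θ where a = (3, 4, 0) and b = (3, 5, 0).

a·b = 3·3 + 4·5 + 0·0 = 9 + 20 + 0 = 29
|a| = √(3² + 4² + 0²) = √25 ≈ 5
|b| = √(3² + 5² + 0²) = √34 ≈ 5.831
cos θ = (a·b)/(|a||b|) = 29/(5·5.831) ≈ 0.9947
θ = arccos(0.9947) ≈ 5.906°

5.906°


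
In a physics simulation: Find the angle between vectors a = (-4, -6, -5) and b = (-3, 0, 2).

a·b = (-4)·(-3) + (-6)·0 + (-5)·2 = 12 + 0 - 10 = 2
|a| = √((-4)² + (-6)² + (-5)²) = √77 ≈ 8.775
|b| = √((-3)² + 0² + 2²) = √13 ≈ 3.606
cos θ = (a·b)/(|a||b|) = 2/(8.775·3.606) ≈ 0.06321
θ = arccos(0.06321) ≈ 86.38°

86.38°


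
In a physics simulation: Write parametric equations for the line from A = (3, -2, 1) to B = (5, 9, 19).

Direction vector d = B - A = (5 - 3, 9 + 2, 19 - 1) = (2, 11, 18)
Parametric form r = A + t·d:
x = 3 + 2t, y = -2 + 11t, z = 1 + 18t

x = 3 + 2t, y = -2 + 11t, z = 1 + 18t


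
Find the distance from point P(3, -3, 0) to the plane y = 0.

distance = |a·x₀ + b·y₀ + c·z₀ - d| / √(a² + b² + c²)
  = |0·3 + 1·(-3) + 0·0 - 0| / √(0² + 1² + 0²)
  = |0 - 3 + 0 + 0| / √(0 + 1 + 0)
  = |-3| / √1
  = 3 / 1
  ≈ 3

3


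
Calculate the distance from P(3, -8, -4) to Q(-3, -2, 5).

d = √[(x₂-x₁)² + (y₂-y₁)² + (z₂-z₁)²]
  = √[(-6)² + 6² + 9²]
  = √[36 + 36 + 81]
  = √153
  ≈ 12.37

12.37


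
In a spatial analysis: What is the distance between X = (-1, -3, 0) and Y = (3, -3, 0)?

d = √[(x₂-x₁)² + (y₂-y₁)² + (z₂-z₁)²]
  = √[4² + 0² + 0²]
  = √[16 + 0 + 0]
  = √16
  ≈ 4

4


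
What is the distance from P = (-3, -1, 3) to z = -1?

distance = |a·x₀ + b·y₀ + c·z₀ - d| / √(a² + b² + c²)
  = |0·(-3) + 0·(-1) + 1·3 - (-1)| / √(0² + 0² + 1²)
  = |0 + 0 + 3 + 1| / √(0 + 0 + 1)
  = |4| / √1
  = 4 / 1
  ≈ 4

4


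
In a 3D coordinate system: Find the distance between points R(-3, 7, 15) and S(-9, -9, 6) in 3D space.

d = √[(x₂-x₁)² + (y₂-y₁)² + (z₂-z₁)²]
  = √[(-6)² + (-16)² + (-9)²]
  = √[36 + 256 + 81]
  = √373
  ≈ 19.31

19.31


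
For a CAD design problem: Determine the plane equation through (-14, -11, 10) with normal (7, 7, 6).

The plane through P with normal n = (a, b, c) satisfies n·(r - P) = 0,
i.e. ax + by + cz = a·x₀ + b·y₀ + c·z₀.
d = 7·(-14) + 7·(-11) + 6·10
  = -98 - 77 + 60
  = -115
Equation: 7x + 7y + 6z = -115

7x + 7y + 6z = -115


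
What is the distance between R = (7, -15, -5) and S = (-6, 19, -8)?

d = √[(x₂-x₁)² + (y₂-y₁)² + (z₂-z₁)²]
  = √[(-13)² + 34² + (-3)²]
  = √[169 + 1156 + 9]
  = √1334
  ≈ 36.52

36.52


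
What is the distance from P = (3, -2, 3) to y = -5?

distance = |a·x₀ + b·y₀ + c·z₀ - d| / √(a² + b² + c²)
  = |0·3 + 1·(-2) + 0·3 - (-5)| / √(0² + 1² + 0²)
  = |0 - 2 + 0 + 5| / √(0 + 1 + 0)
  = |3| / √1
  = 3 / 1
  ≈ 3

3


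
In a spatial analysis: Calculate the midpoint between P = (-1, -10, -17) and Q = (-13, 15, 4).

M = ((x₁+x₂)/2, (y₁+y₂)/2, (z₁+z₂)/2)
  = ((-1 - 13)/2, (-10 + 15)/2, (-17 + 4)/2)
  = (-14/2, 5/2, -13/2)
  = (-7, 2.5, -6.5)

(-7, 2.5, -6.5)


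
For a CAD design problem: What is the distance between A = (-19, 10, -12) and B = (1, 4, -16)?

d = √[(x₂-x₁)² + (y₂-y₁)² + (z₂-z₁)²]
  = √[20² + (-6)² + (-4)²]
  = √[400 + 36 + 16]
  = √452
  ≈ 21.26

21.26


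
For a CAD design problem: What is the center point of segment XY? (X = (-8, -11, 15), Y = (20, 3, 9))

M = ((x₁+x₂)/2, (y₁+y₂)/2, (z₁+z₂)/2)
  = ((-8 + 20)/2, (-11 + 3)/2, (15 + 9)/2)
  = (12/2, -8/2, 24/2)
  = (6, -4, 12)

(6, -4, 12)


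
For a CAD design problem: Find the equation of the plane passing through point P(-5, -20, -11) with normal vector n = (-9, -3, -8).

The plane through P with normal n = (a, b, c) satisfies n·(r - P) = 0,
i.e. ax + by + cz = a·x₀ + b·y₀ + c·z₀.
d = (-9)·(-5) + (-3)·(-20) + (-8)·(-11)
  = 45 + 60 + 88
  = 193
Equation: -9x - 3y - 8z = 193

-9x - 3y - 8z = 193


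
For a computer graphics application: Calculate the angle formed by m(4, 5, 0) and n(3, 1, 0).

m·n = 4·3 + 5·1 + 0·0 = 12 + 5 + 0 = 17
|m| = √(4² + 5² + 0²) = √41 ≈ 6.403
|n| = √(3² + 1² + 0²) = √10 ≈ 3.162
cos θ = (m·n)/(|m||n|) = 17/(6.403·3.162) ≈ 0.8396
θ = arccos(0.8396) ≈ 32.91°

32.91°


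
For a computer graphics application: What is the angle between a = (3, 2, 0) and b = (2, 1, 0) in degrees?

a·b = 3·2 + 2·1 + 0·0 = 6 + 2 + 0 = 8
|a| = √(3² + 2² + 0²) = √13 ≈ 3.606
|b| = √(2² + 1² + 0²) = √5 ≈ 2.236
cos θ = (a·b)/(|a||b|) = 8/(3.606·2.236) ≈ 0.9923
θ = arccos(0.9923) ≈ 7.125°

7.125°


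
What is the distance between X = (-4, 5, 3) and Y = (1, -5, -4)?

d = √[(x₂-x₁)² + (y₂-y₁)² + (z₂-z₁)²]
  = √[5² + (-10)² + (-7)²]
  = √[25 + 100 + 49]
  = √174
  ≈ 13.19

13.19


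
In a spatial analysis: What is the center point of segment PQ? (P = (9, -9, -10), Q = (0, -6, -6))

M = ((x₁+x₂)/2, (y₁+y₂)/2, (z₁+z₂)/2)
  = ((9 + 0)/2, (-9 - 6)/2, (-10 - 6)/2)
  = (9/2, -15/2, -16/2)
  = (4.5, -7.5, -8)

(4.5, -7.5, -8)


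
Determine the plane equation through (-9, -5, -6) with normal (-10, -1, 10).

The plane through P with normal n = (a, b, c) satisfies n·(r - P) = 0,
i.e. ax + by + cz = a·x₀ + b·y₀ + c·z₀.
d = (-10)·(-9) + (-1)·(-5) + 10·(-6)
  = 90 + 5 - 60
  = 35
Equation: -10x - y + 10z = 35

-10x - y + 10z = 35


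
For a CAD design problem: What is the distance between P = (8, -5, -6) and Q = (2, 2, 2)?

d = √[(x₂-x₁)² + (y₂-y₁)² + (z₂-z₁)²]
  = √[(-6)² + 7² + 8²]
  = √[36 + 49 + 64]
  = √149
  ≈ 12.21

12.21


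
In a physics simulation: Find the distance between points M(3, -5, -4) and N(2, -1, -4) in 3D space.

d = √[(x₂-x₁)² + (y₂-y₁)² + (z₂-z₁)²]
  = √[(-1)² + 4² + 0²]
  = √[1 + 16 + 0]
  = √17
  ≈ 4.123

4.123


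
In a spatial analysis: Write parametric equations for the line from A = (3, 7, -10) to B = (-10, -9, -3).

Direction vector d = B - A = (-10 - 3, -9 - 7, -3 + 10) = (-13, -16, 7)
Parametric form r = A + t·d:
x = 3 - 13t, y = 7 - 16t, z = -10 + 7t

x = 3 - 13t, y = 7 - 16t, z = -10 + 7t


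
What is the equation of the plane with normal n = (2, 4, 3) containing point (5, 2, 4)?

The plane through P with normal n = (a, b, c) satisfies n·(r - P) = 0,
i.e. ax + by + cz = a·x₀ + b·y₀ + c·z₀.
d = 2·5 + 4·2 + 3·4
  = 10 + 8 + 12
  = 30
Equation: 2x + 4y + 3z = 30

2x + 4y + 3z = 30


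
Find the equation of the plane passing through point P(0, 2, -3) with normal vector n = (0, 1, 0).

The plane through P with normal n = (a, b, c) satisfies n·(r - P) = 0,
i.e. ax + by + cz = a·x₀ + b·y₀ + c·z₀.
d = 0·0 + 1·2 + 0·(-3)
  = 0 + 2 + 0
  = 2
Equation: y = 2

y = 2


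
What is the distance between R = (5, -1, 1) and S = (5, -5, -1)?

d = √[(x₂-x₁)² + (y₂-y₁)² + (z₂-z₁)²]
  = √[0² + (-4)² + (-2)²]
  = √[0 + 16 + 4]
  = √20
  ≈ 4.472

4.472


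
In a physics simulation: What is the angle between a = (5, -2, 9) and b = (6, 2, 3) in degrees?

a·b = 5·6 + (-2)·2 + 9·3 = 30 - 4 + 27 = 53
|a| = √(5² + (-2)² + 9²) = √110 ≈ 10.49
|b| = √(6² + 2² + 3²) = √49 ≈ 7
cos θ = (a·b)/(|a||b|) = 53/(10.49·7) ≈ 0.7219
θ = arccos(0.7219) ≈ 43.79°

43.79°


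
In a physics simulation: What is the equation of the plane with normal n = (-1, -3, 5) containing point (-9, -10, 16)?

The plane through P with normal n = (a, b, c) satisfies n·(r - P) = 0,
i.e. ax + by + cz = a·x₀ + b·y₀ + c·z₀.
d = (-1)·(-9) + (-3)·(-10) + 5·16
  = 9 + 30 + 80
  = 119
Equation: -x - 3y + 5z = 119

-x - 3y + 5z = 119


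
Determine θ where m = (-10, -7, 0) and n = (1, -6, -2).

m·n = (-10)·1 + (-7)·(-6) + 0·(-2) = -10 + 42 + 0 = 32
|m| = √((-10)² + (-7)² + 0²) = √149 ≈ 12.21
|n| = √(1² + (-6)² + (-2)²) = √41 ≈ 6.403
cos θ = (m·n)/(|m||n|) = 32/(12.21·6.403) ≈ 0.4094
θ = arccos(0.4094) ≈ 65.83°

65.83°


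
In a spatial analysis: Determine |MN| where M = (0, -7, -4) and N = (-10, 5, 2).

d = √[(x₂-x₁)² + (y₂-y₁)² + (z₂-z₁)²]
  = √[(-10)² + 12² + 6²]
  = √[100 + 144 + 36]
  = √280
  ≈ 16.73

16.73


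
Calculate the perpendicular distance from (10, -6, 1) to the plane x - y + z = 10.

distance = |a·x₀ + b·y₀ + c·z₀ - d| / √(a² + b² + c²)
  = |1·10 + (-1)·(-6) + 1·1 - 10| / √(1² + (-1)² + 1²)
  = |10 + 6 + 1 - 10| / √(1 + 1 + 1)
  = |7| / √3
  = 7 / 1.732
  ≈ 4.041

4.041


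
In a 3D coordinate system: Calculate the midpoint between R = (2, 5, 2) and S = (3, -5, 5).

M = ((x₁+x₂)/2, (y₁+y₂)/2, (z₁+z₂)/2)
  = ((2 + 3)/2, (5 - 5)/2, (2 + 5)/2)
  = (5/2, 0/2, 7/2)
  = (2.5, 0, 3.5)

(2.5, 0, 3.5)


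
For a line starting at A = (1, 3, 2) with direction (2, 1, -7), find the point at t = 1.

P(t) = A + t·d
  = (1 + 2·1, 3 + 1·1, 2 + (-7)·1)
  = (1 + 2, 3 + 1, 2 - 7)
  = (3, 4, -5)

(3, 4, -5)


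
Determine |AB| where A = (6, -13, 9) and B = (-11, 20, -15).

d = √[(x₂-x₁)² + (y₂-y₁)² + (z₂-z₁)²]
  = √[(-17)² + 33² + (-24)²]
  = √[289 + 1089 + 576]
  = √1954
  ≈ 44.2

44.2


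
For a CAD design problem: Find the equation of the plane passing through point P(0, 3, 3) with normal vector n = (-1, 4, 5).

The plane through P with normal n = (a, b, c) satisfies n·(r - P) = 0,
i.e. ax + by + cz = a·x₀ + b·y₀ + c·z₀.
d = (-1)·0 + 4·3 + 5·3
  = 0 + 12 + 15
  = 27
Equation: -x + 4y + 5z = 27

-x + 4y + 5z = 27


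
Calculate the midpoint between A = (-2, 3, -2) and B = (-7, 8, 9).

M = ((x₁+x₂)/2, (y₁+y₂)/2, (z₁+z₂)/2)
  = ((-2 - 7)/2, (3 + 8)/2, (-2 + 9)/2)
  = (-9/2, 11/2, 7/2)
  = (-4.5, 5.5, 3.5)

(-4.5, 5.5, 3.5)


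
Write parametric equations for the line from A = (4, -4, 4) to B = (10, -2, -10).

Direction vector d = B - A = (10 - 4, -2 + 4, -10 - 4) = (6, 2, -14)
Parametric form r = A + t·d:
x = 4 + 6t, y = -4 + 2t, z = 4 - 14t

x = 4 + 6t, y = -4 + 2t, z = 4 - 14t


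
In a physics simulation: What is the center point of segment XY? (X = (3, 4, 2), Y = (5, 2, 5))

M = ((x₁+x₂)/2, (y₁+y₂)/2, (z₁+z₂)/2)
  = ((3 + 5)/2, (4 + 2)/2, (2 + 5)/2)
  = (8/2, 6/2, 7/2)
  = (4, 3, 3.5)

(4, 3, 3.5)


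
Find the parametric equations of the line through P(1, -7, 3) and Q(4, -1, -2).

Direction vector d = Q - P = (4 - 1, -1 + 7, -2 - 3) = (3, 6, -5)
Parametric form r = P + t·d:
x = 1 + 3t, y = -7 + 6t, z = 3 - 5t

x = 1 + 3t, y = -7 + 6t, z = 3 - 5t


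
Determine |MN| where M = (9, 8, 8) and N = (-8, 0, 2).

d = √[(x₂-x₁)² + (y₂-y₁)² + (z₂-z₁)²]
  = √[(-17)² + (-8)² + (-6)²]
  = √[289 + 64 + 36]
  = √389
  ≈ 19.72

19.72


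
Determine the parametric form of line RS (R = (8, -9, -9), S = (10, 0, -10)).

Direction vector d = S - R = (10 - 8, 0 + 9, -10 + 9) = (2, 9, -1)
Parametric form r = R + t·d:
x = 8 + 2t, y = -9 + 9t, z = -9 - t

x = 8 + 2t, y = -9 + 9t, z = -9 - t


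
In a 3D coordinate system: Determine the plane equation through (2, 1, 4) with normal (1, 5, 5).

The plane through P with normal n = (a, b, c) satisfies n·(r - P) = 0,
i.e. ax + by + cz = a·x₀ + b·y₀ + c·z₀.
d = 1·2 + 5·1 + 5·4
  = 2 + 5 + 20
  = 27
Equation: x + 5y + 5z = 27

x + 5y + 5z = 27


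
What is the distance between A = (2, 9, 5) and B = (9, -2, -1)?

d = √[(x₂-x₁)² + (y₂-y₁)² + (z₂-z₁)²]
  = √[7² + (-11)² + (-6)²]
  = √[49 + 121 + 36]
  = √206
  ≈ 14.35

14.35


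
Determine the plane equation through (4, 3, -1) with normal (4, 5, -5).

The plane through P with normal n = (a, b, c) satisfies n·(r - P) = 0,
i.e. ax + by + cz = a·x₀ + b·y₀ + c·z₀.
d = 4·4 + 5·3 + (-5)·(-1)
  = 16 + 15 + 5
  = 36
Equation: 4x + 5y - 5z = 36

4x + 5y - 5z = 36


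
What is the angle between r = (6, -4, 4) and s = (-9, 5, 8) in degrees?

r·s = 6·(-9) + (-4)·5 + 4·8 = -54 - 20 + 32 = -42
|r| = √(6² + (-4)² + 4²) = √68 ≈ 8.246
|s| = √((-9)² + 5² + 8²) = √170 ≈ 13.04
cos θ = (r·s)/(|r||s|) = -42/(8.246·13.04) ≈ -0.3906
θ = arccos(-0.3906) ≈ 113°

113°


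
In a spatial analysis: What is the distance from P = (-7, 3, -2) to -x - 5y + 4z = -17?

distance = |a·x₀ + b·y₀ + c·z₀ - d| / √(a² + b² + c²)
  = |(-1)·(-7) + (-5)·3 + 4·(-2) - (-17)| / √((-1)² + (-5)² + 4²)
  = |7 - 15 - 8 + 17| / √(1 + 25 + 16)
  = |1| / √42
  = 1 / 6.481
  ≈ 0.1543

0.1543


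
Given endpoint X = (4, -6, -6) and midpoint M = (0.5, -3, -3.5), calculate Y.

Y = 2M - X
  = (2·0.5 - 4, 2·(-3) - (-6), 2·(-3.5) - (-6))
  = (1 - 4, -6 + 6, -7 + 6)
  = (-3, 0, -1)

(-3, 0, -1)


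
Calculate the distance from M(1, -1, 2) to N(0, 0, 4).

d = √[(x₂-x₁)² + (y₂-y₁)² + (z₂-z₁)²]
  = √[(-1)² + 1² + 2²]
  = √[1 + 1 + 4]
  = √6
  ≈ 2.449

2.449


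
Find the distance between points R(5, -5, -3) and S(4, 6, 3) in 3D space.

d = √[(x₂-x₁)² + (y₂-y₁)² + (z₂-z₁)²]
  = √[(-1)² + 11² + 6²]
  = √[1 + 121 + 36]
  = √158
  ≈ 12.57

12.57


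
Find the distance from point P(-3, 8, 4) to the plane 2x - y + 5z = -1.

distance = |a·x₀ + b·y₀ + c·z₀ - d| / √(a² + b² + c²)
  = |2·(-3) + (-1)·8 + 5·4 - (-1)| / √(2² + (-1)² + 5²)
  = |-6 - 8 + 20 + 1| / √(4 + 1 + 25)
  = |7| / √30
  = 7 / 5.477
  ≈ 1.278

1.278


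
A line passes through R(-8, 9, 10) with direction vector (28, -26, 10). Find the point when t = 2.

P(t) = R + t·d
  = (-8 + 28·2, 9 + (-26)·2, 10 + 10·2)
  = (-8 + 56, 9 - 52, 10 + 20)
  = (48, -43, 30)

(48, -43, 30)


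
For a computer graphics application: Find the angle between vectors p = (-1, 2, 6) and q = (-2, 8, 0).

p·q = (-1)·(-2) + 2·8 + 6·0 = 2 + 16 + 0 = 18
|p| = √((-1)² + 2² + 6²) = √41 ≈ 6.403
|q| = √((-2)² + 8² + 0²) = √68 ≈ 8.246
cos θ = (p·q)/(|p||q|) = 18/(6.403·8.246) ≈ 0.3409
θ = arccos(0.3409) ≈ 70.07°

70.07°


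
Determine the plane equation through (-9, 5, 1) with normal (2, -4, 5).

The plane through P with normal n = (a, b, c) satisfies n·(r - P) = 0,
i.e. ax + by + cz = a·x₀ + b·y₀ + c·z₀.
d = 2·(-9) + (-4)·5 + 5·1
  = -18 - 20 + 5
  = -33
Equation: 2x - 4y + 5z = -33

2x - 4y + 5z = -33


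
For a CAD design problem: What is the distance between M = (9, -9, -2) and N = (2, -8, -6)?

d = √[(x₂-x₁)² + (y₂-y₁)² + (z₂-z₁)²]
  = √[(-7)² + 1² + (-4)²]
  = √[49 + 1 + 16]
  = √66
  ≈ 8.124

8.124


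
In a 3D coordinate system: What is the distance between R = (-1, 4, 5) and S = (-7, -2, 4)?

d = √[(x₂-x₁)² + (y₂-y₁)² + (z₂-z₁)²]
  = √[(-6)² + (-6)² + (-1)²]
  = √[36 + 36 + 1]
  = √73
  ≈ 8.544

8.544


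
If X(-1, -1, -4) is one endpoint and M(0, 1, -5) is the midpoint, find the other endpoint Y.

Y = 2M - X
  = (2·0 - (-1), 2·1 - (-1), 2·(-5) - (-4))
  = (0 + 1, 2 + 1, -10 + 4)
  = (1, 3, -6)

(1, 3, -6)


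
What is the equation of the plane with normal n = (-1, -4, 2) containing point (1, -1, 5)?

The plane through P with normal n = (a, b, c) satisfies n·(r - P) = 0,
i.e. ax + by + cz = a·x₀ + b·y₀ + c·z₀.
d = (-1)·1 + (-4)·(-1) + 2·5
  = -1 + 4 + 10
  = 13
Equation: -x - 4y + 2z = 13

-x - 4y + 2z = 13


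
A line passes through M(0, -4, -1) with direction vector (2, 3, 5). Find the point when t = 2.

P(t) = M + t·d
  = (0 + 2·2, -4 + 3·2, -1 + 5·2)
  = (0 + 4, -4 + 6, -1 + 10)
  = (4, 2, 9)

(4, 2, 9)


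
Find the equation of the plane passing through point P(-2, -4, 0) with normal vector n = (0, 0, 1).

The plane through P with normal n = (a, b, c) satisfies n·(r - P) = 0,
i.e. ax + by + cz = a·x₀ + b·y₀ + c·z₀.
d = 0·(-2) + 0·(-4) + 1·0
  = 0 + 0 + 0
  = 0
Equation: z = 0

z = 0


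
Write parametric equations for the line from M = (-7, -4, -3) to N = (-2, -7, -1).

Direction vector d = N - M = (-2 + 7, -7 + 4, -1 + 3) = (5, -3, 2)
Parametric form r = M + t·d:
x = -7 + 5t, y = -4 - 3t, z = -3 + 2t

x = -7 + 5t, y = -4 - 3t, z = -3 + 2t


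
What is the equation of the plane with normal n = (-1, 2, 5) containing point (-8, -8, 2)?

The plane through P with normal n = (a, b, c) satisfies n·(r - P) = 0,
i.e. ax + by + cz = a·x₀ + b·y₀ + c·z₀.
d = (-1)·(-8) + 2·(-8) + 5·2
  = 8 - 16 + 10
  = 2
Equation: -x + 2y + 5z = 2

-x + 2y + 5z = 2


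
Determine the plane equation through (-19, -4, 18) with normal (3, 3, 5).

The plane through P with normal n = (a, b, c) satisfies n·(r - P) = 0,
i.e. ax + by + cz = a·x₀ + b·y₀ + c·z₀.
d = 3·(-19) + 3·(-4) + 5·18
  = -57 - 12 + 90
  = 21
Equation: 3x + 3y + 5z = 21

3x + 3y + 5z = 21


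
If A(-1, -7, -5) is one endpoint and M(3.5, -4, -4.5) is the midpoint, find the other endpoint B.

B = 2M - A
  = (2·3.5 - (-1), 2·(-4) - (-7), 2·(-4.5) - (-5))
  = (7 + 1, -8 + 7, -9 + 5)
  = (8, -1, -4)

(8, -1, -4)


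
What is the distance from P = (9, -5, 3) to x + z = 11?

distance = |a·x₀ + b·y₀ + c·z₀ - d| / √(a² + b² + c²)
  = |1·9 + 0·(-5) + 1·3 - 11| / √(1² + 0² + 1²)
  = |9 + 0 + 3 - 11| / √(1 + 0 + 1)
  = |1| / √2
  = 1 / 1.414
  ≈ 0.7071

0.7071


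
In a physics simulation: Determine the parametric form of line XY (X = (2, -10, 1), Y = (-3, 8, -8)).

Direction vector d = Y - X = (-3 - 2, 8 + 10, -8 - 1) = (-5, 18, -9)
Parametric form r = X + t·d:
x = 2 - 5t, y = -10 + 18t, z = 1 - 9t

x = 2 - 5t, y = -10 + 18t, z = 1 - 9t


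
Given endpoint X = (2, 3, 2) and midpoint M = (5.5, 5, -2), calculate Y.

Y = 2M - X
  = (2·5.5 - 2, 2·5 - 3, 2·(-2) - 2)
  = (11 - 2, 10 - 3, -4 - 2)
  = (9, 7, -6)

(9, 7, -6)


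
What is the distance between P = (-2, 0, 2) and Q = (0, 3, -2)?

d = √[(x₂-x₁)² + (y₂-y₁)² + (z₂-z₁)²]
  = √[2² + 3² + (-4)²]
  = √[4 + 9 + 16]
  = √29
  ≈ 5.385

5.385


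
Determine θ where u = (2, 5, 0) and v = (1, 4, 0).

u·v = 2·1 + 5·4 + 0·0 = 2 + 20 + 0 = 22
|u| = √(2² + 5² + 0²) = √29 ≈ 5.385
|v| = √(1² + 4² + 0²) = √17 ≈ 4.123
cos θ = (u·v)/(|u||v|) = 22/(5.385·4.123) ≈ 0.9908
θ = arccos(0.9908) ≈ 7.765°

7.765°


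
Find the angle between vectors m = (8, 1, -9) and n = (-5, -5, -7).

m·n = 8·(-5) + 1·(-5) + (-9)·(-7) = -40 - 5 + 63 = 18
|m| = √(8² + 1² + (-9)²) = √146 ≈ 12.08
|n| = √((-5)² + (-5)² + (-7)²) = √99 ≈ 9.95
cos θ = (m·n)/(|m||n|) = 18/(12.08·9.95) ≈ 0.1497
θ = arccos(0.1497) ≈ 81.39°

81.39°


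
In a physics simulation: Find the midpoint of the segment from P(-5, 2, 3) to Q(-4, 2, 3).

M = ((x₁+x₂)/2, (y₁+y₂)/2, (z₁+z₂)/2)
  = ((-5 - 4)/2, (2 + 2)/2, (3 + 3)/2)
  = (-9/2, 4/2, 6/2)
  = (-4.5, 2, 3)

(-4.5, 2, 3)


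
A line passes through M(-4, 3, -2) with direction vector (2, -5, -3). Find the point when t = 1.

P(t) = M + t·d
  = (-4 + 2·1, 3 + (-5)·1, -2 + (-3)·1)
  = (-4 + 2, 3 - 5, -2 - 3)
  = (-2, -2, -5)

(-2, -2, -5)


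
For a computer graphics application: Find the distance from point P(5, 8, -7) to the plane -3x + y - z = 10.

distance = |a·x₀ + b·y₀ + c·z₀ - d| / √(a² + b² + c²)
  = |(-3)·5 + 1·8 + (-1)·(-7) - 10| / √((-3)² + 1² + (-1)²)
  = |-15 + 8 + 7 - 10| / √(9 + 1 + 1)
  = |-10| / √11
  = 10 / 3.317
  ≈ 3.015

3.015


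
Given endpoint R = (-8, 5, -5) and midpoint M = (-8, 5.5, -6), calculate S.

S = 2M - R
  = (2·(-8) - (-8), 2·5.5 - 5, 2·(-6) - (-5))
  = (-16 + 8, 11 - 5, -12 + 5)
  = (-8, 6, -7)

(-8, 6, -7)


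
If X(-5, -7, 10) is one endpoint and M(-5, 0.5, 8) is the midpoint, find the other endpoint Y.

Y = 2M - X
  = (2·(-5) - (-5), 2·0.5 - (-7), 2·8 - 10)
  = (-10 + 5, 1 + 7, 16 - 10)
  = (-5, 8, 6)

(-5, 8, 6)


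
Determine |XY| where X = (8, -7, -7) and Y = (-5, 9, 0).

d = √[(x₂-x₁)² + (y₂-y₁)² + (z₂-z₁)²]
  = √[(-13)² + 16² + 7²]
  = √[169 + 256 + 49]
  = √474
  ≈ 21.77

21.77


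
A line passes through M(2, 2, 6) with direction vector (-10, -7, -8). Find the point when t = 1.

P(t) = M + t·d
  = (2 + (-10)·1, 2 + (-7)·1, 6 + (-8)·1)
  = (2 - 10, 2 - 7, 6 - 8)
  = (-8, -5, -2)

(-8, -5, -2)


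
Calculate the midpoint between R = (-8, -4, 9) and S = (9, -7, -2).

M = ((x₁+x₂)/2, (y₁+y₂)/2, (z₁+z₂)/2)
  = ((-8 + 9)/2, (-4 - 7)/2, (9 - 2)/2)
  = (1/2, -11/2, 7/2)
  = (0.5, -5.5, 3.5)

(0.5, -5.5, 3.5)


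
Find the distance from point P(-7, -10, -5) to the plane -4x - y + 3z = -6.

distance = |a·x₀ + b·y₀ + c·z₀ - d| / √(a² + b² + c²)
  = |(-4)·(-7) + (-1)·(-10) + 3·(-5) - (-6)| / √((-4)² + (-1)² + 3²)
  = |28 + 10 - 15 + 6| / √(16 + 1 + 9)
  = |29| / √26
  = 29 / 5.099
  ≈ 5.687

5.687


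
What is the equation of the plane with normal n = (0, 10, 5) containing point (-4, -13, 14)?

The plane through P with normal n = (a, b, c) satisfies n·(r - P) = 0,
i.e. ax + by + cz = a·x₀ + b·y₀ + c·z₀.
d = 0·(-4) + 10·(-13) + 5·14
  = 0 - 130 + 70
  = -60
Equation: 10y + 5z = -60

10y + 5z = -60
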